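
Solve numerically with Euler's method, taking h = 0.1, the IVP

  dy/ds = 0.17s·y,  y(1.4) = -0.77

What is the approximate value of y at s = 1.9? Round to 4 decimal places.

-0.8806

Euler: y_{n+1} = y_n + h·f(s_n, y_n).
s=1.400000, y=-0.770000: f=-0.183260 → y ← -0.770000 + 0.1·(-0.183260) = -0.788326
s=1.500000, y=-0.788326: f=-0.201023 → y ← -0.788326 + 0.1·(-0.201023) = -0.808428
s=1.600000, y=-0.808428: f=-0.219893 → y ← -0.808428 + 0.1·(-0.219893) = -0.830418
s=1.700000, y=-0.830418: f=-0.239991 → y ← -0.830418 + 0.1·(-0.239991) = -0.854417
s=1.800000, y=-0.854417: f=-0.261451 → y ← -0.854417 + 0.1·(-0.261451) = -0.880562
y(1.9) ≈ -0.8806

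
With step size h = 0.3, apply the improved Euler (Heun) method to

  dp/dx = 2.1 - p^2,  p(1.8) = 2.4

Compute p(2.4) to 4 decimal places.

Heun: k1 = f(x_n, p_n); k2 = f(x_n + h, p_n + h·k1); p_{n+1} = p_n + (h/2)·(k1 + k2).
x=1.800000, p=2.400000:
  k1 = f(1.800000, 2.400000) = -3.660000
  k2 = f(2.100000, 1.302000) = 0.404796
  p ← 2.400000 + (0.3/2)·(-3.660000 + 0.404796) = 1.911719
x=2.100000, p=1.911719:
  k1 = f(2.100000, 1.911719) = -1.554671
  k2 = f(2.400000, 1.445318) = 0.011056
  p ← 1.911719 + (0.3/2)·(-1.554671 + 0.011056) = 1.680177
p(2.4) ≈ 1.6802

1.6802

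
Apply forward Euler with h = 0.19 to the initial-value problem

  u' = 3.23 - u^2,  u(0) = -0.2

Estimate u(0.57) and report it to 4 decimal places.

Euler: u_{n+1} = u_n + h·f(s_n, u_n).
s=0.000000, u=-0.200000: f=3.190000 → u ← -0.200000 + 0.19·3.190000 = 0.406100
s=0.190000, u=0.406100: f=3.065083 → u ← 0.406100 + 0.19·3.065083 = 0.988466
s=0.380000, u=0.988466: f=2.252936 → u ← 0.988466 + 0.19·2.252936 = 1.416523
u(0.57) ≈ 1.4165

1.4165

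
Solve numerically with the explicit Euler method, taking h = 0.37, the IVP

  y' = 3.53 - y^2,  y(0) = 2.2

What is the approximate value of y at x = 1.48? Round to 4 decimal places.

1.8873

Euler: y_{n+1} = y_n + h·f(x_n, y_n).
x=0.000000, y=2.200000: f=-1.310000 → y ← 2.200000 + 0.37·(-1.310000) = 1.715300
x=0.370000, y=1.715300: f=0.587746 → y ← 1.715300 + 0.37·0.587746 = 1.932766
x=0.740000, y=1.932766: f=-0.205584 → y ← 1.932766 + 0.37·(-0.205584) = 1.856700
x=1.110000, y=1.856700: f=0.082666 → y ← 1.856700 + 0.37·0.082666 = 1.887286
y(1.48) ≈ 1.8873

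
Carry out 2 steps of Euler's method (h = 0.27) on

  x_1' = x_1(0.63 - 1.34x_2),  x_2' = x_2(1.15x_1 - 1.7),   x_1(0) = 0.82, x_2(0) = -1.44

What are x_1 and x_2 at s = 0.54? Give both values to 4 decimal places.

Euler on (x_1,x_2): x_1_{n+1} = x_1_n + h·x_1', x_2_{n+1} = x_2_n + h·x_2'.
0.000000: (0.820000, -1.440000); f=(2.098872, 1.090080) → (1.386695, -1.145678)
0.270000: (1.386695, -1.145678); f=(3.002486, 0.120640) → (2.197367, -1.113106)
(x_1(0.54), x_2(0.54)) ≈ (2.1974, -1.1131)

2.1974, -1.1131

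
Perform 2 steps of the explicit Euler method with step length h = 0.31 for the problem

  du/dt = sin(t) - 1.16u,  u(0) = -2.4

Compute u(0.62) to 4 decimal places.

-0.8897

Euler: u_{n+1} = u_n + h·f(t_n, u_n).
t=0.000000, u=-2.400000: f=2.784000 → u ← -2.400000 + 0.31·2.784000 = -1.536960
t=0.310000, u=-1.536960: f=2.087932 → u ← -1.536960 + 0.31·2.087932 = -0.889701
u(0.62) ≈ -0.8897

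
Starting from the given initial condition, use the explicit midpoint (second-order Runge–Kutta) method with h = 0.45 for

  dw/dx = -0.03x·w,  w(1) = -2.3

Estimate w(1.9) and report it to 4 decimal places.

Midpoint: k1 = f(x_n, w_n); k2 = f(x_n + h/2, w_n + (h/2)·k1); w_{n+1} = w_n + h·k2.
x=1.000000, w=-2.300000:
  k1 = f(1.000000, -2.300000) = 0.069000
  k2 = f(1.225000, -2.284475) = 0.083954
  w ← -2.300000 + 0.45·0.083954 = -2.262220
x=1.450000, w=-2.262220:
  k1 = f(1.450000, -2.262220) = 0.098407
  k2 = f(1.675000, -2.240079) = 0.112564
  w ← -2.262220 + 0.45·0.112564 = -2.211567
w(1.9) ≈ -2.2116

-2.2116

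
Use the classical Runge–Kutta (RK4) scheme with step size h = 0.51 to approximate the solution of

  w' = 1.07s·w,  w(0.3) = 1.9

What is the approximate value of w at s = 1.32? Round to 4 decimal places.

RK4: k1 = f(s_n, w_n); k2 = f(s_n + h/2, w_n + (h/2)·k1); k3 = f(s_n + h/2, w_n + (h/2)·k2); k4 = f(s_n + h, w_n + h·k3); w_{n+1} = w_n + (h/6)·(k1 + 2k2 + 2k3 + k4).
s=0.300000, w=1.900000:
  k1 = f(0.300000, 1.900000) = 0.609900
  k2 = f(0.555000, 2.055524) = 1.220673
  k3 = f(0.555000, 2.211272) = 1.313164
  k4 = f(0.810000, 2.569713) = 2.227171
  w ← 1.900000 + (0.51/6)·(k1 + 2k2 + 2k3 + k4) = 2.571903
s=0.810000, w=2.571903:
  k1 = f(0.810000, 2.571903) = 2.229069
  k2 = f(1.065000, 3.140316) = 3.578547
  k3 = f(1.065000, 3.484433) = 3.970685
  k4 = f(1.320000, 4.596953) = 6.492736
  w ← 2.571903 + (0.51/6)·(k1 + 2k2 + 2k3 + k4) = 4.596626
w(1.32) ≈ 4.5966

4.5966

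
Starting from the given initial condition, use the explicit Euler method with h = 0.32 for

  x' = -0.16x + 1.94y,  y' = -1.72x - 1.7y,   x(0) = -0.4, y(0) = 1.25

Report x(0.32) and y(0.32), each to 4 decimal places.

Euler on (x,y): x_{n+1} = x_n + h·x', y_{n+1} = y_n + h·y'.
0.000000: (-0.400000, 1.250000); f=(2.489000, -1.437000) → (0.396480, 0.790160)
(x(0.32), y(0.32)) ≈ (0.3965, 0.7902)

0.3965, 0.7902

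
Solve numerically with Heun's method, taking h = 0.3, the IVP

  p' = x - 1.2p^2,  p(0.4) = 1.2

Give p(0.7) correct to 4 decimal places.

Heun: k1 = f(x_n, p_n); k2 = f(x_n + h, p_n + h·k1); p_{n+1} = p_n + (h/2)·(k1 + k2).
x=0.400000, p=1.200000:
  k1 = f(0.400000, 1.200000) = -1.328000
  k2 = f(0.700000, 0.801600) = -0.071075
  p ← 1.200000 + (0.3/2)·(-1.328000 + (-0.071075)) = 0.990139
p(0.7) ≈ 0.9901

0.9901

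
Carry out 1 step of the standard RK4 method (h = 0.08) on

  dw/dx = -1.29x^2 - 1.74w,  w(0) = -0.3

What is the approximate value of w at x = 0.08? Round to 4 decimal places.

-0.2612

RK4: k1 = f(x_n, w_n); k2 = f(x_n + h/2, w_n + (h/2)·k1); k3 = f(x_n + h/2, w_n + (h/2)·k2); k4 = f(x_n + h, w_n + h·k3); w_{n+1} = w_n + (h/6)·(k1 + 2k2 + 2k3 + k4).
x=0.000000, w=-0.300000:
  k1 = f(0.000000, -0.300000) = 0.522000
  k2 = f(0.040000, -0.279120) = 0.483605
  k3 = f(0.040000, -0.280656) = 0.486277
  k4 = f(0.080000, -0.261098) = 0.446054
  w ← -0.300000 + (0.08/6)·(k1 + 2k2 + 2k3 + k4) = -0.261229
w(0.08) ≈ -0.2612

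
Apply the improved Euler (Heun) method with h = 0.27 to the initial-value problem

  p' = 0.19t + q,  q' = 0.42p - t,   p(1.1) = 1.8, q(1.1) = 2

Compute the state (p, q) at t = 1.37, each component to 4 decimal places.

2.3908, 1.9045

Heun on (p,q): k1 = f(t_n, state_n); k2 = f(t_n + h, state_n + h·k1); state_{n+1} = state_n + (h/2)·(k1 + k2).
1.100000: (1.800000, 2.000000)
  k1 = (2.209000, -0.344000)
  predictor → (2.396430, 1.907120)
  k2 = (2.167420, -0.363499)
  → (2.390817, 1.904488)
(p(1.37), q(1.37)) ≈ (2.3908, 1.9045)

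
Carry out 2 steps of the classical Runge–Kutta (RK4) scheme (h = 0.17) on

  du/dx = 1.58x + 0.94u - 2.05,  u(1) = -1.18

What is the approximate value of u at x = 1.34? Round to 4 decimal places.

-1.7108

RK4: k1 = f(x_n, u_n); k2 = f(x_n + h/2, u_n + (h/2)·k1); k3 = f(x_n + h/2, u_n + (h/2)·k2); k4 = f(x_n + h, u_n + h·k3); u_{n+1} = u_n + (h/6)·(k1 + 2k2 + 2k3 + k4).
x=1.000000, u=-1.180000:
  k1 = f(1.000000, -1.180000) = -1.579200
  k2 = f(1.085000, -1.314232) = -1.571078
  k3 = f(1.085000, -1.313542) = -1.570429
  k4 = f(1.170000, -1.446973) = -1.561555
  u ← -1.180000 + (0.17/6)·(k1 + 2k2 + 2k3 + k4) = -1.447007
x=1.170000, u=-1.447007:
  k1 = f(1.170000, -1.447007) = -1.561586
  k2 = f(1.255000, -1.579742) = -1.552057
  k3 = f(1.255000, -1.578932) = -1.551296
  k4 = f(1.340000, -1.710727) = -1.540883
  u ← -1.447007 + (0.17/6)·(k1 + 2k2 + 2k3 + k4) = -1.710767
u(1.34) ≈ -1.7108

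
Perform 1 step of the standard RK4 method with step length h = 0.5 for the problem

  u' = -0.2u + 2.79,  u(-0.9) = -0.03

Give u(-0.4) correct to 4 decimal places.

1.3004

RK4: k1 = f(t_n, u_n); k2 = f(t_n + h/2, u_n + (h/2)·k1); k3 = f(t_n + h/2, u_n + (h/2)·k2); k4 = f(t_n + h, u_n + h·k3); u_{n+1} = u_n + (h/6)·(k1 + 2k2 + 2k3 + k4).
t=-0.900000, u=-0.030000:
  k1 = f(-0.900000, -0.030000) = 2.796000
  k2 = f(-0.650000, 0.669000) = 2.656200
  k3 = f(-0.650000, 0.634050) = 2.663190
  k4 = f(-0.400000, 1.301595) = 2.529681
  u ← -0.030000 + (0.5/6)·(k1 + 2k2 + 2k3 + k4) = 1.300372
u(-0.4) ≈ 1.3004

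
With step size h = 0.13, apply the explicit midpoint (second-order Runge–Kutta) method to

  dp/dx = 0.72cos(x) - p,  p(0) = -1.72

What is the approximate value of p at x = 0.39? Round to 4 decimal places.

Midpoint: k1 = f(x_n, p_n); k2 = f(x_n + h/2, p_n + (h/2)·k1); p_{n+1} = p_n + h·k2.
x=0.000000, p=-1.720000:
  k1 = f(0.000000, -1.720000) = 2.440000
  k2 = f(0.065000, -1.561400) = 2.279880
  p ← -1.720000 + 0.13·2.279880 = -1.423616
x=0.130000, p=-1.423616:
  k1 = f(0.130000, -1.423616) = 2.137540
  k2 = f(0.195000, -1.284676) = 1.991030
  p ← -1.423616 + 0.13·1.991030 = -1.164782
x=0.260000, p=-1.164782:
  k1 = f(0.260000, -1.164782) = 1.860583
  k2 = f(0.325000, -1.043844) = 1.726152
  p ← -1.164782 + 0.13·1.726152 = -0.940382
p(0.39) ≈ -0.9404

-0.9404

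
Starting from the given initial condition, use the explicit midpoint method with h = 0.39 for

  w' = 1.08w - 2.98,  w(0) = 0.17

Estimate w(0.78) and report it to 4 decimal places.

-3.1438

Midpoint: k1 = f(s_n, w_n); k2 = f(s_n + h/2, w_n + (h/2)·k1); w_{n+1} = w_n + h·k2.
s=0.000000, w=0.170000:
  k1 = f(0.000000, 0.170000) = -2.796400
  k2 = f(0.195000, -0.375298) = -3.385322
  w ← 0.170000 + 0.39·(-3.385322) = -1.150276
s=0.390000, w=-1.150276:
  k1 = f(0.390000, -1.150276) = -4.222298
  k2 = f(0.585000, -1.973624) = -5.111513
  w ← -1.150276 + 0.39·(-5.111513) = -3.143766
w(0.78) ≈ -3.1438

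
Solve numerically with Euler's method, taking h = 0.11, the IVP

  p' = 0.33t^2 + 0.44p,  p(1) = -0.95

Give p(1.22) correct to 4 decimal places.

-0.9614

Euler: p_{n+1} = p_n + h·f(t_n, p_n).
t=1.000000, p=-0.950000: f=-0.088000 → p ← -0.950000 + 0.11·(-0.088000) = -0.959680
t=1.110000, p=-0.959680: f=-0.015666 → p ← -0.959680 + 0.11·(-0.015666) = -0.961403
p(1.22) ≈ -0.9614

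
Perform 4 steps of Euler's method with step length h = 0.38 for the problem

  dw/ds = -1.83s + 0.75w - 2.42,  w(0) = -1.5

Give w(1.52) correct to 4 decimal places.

-11.5690

Euler: w_{n+1} = w_n + h·f(s_n, w_n).
s=0.000000, w=-1.500000: f=-3.545000 → w ← -1.500000 + 0.38·(-3.545000) = -2.847100
s=0.380000, w=-2.847100: f=-5.250725 → w ← -2.847100 + 0.38·(-5.250725) = -4.842376
s=0.760000, w=-4.842376: f=-7.442582 → w ← -4.842376 + 0.38·(-7.442582) = -7.670557
s=1.140000, w=-7.670557: f=-10.259117 → w ← -7.670557 + 0.38·(-10.259117) = -11.569021
w(1.52) ≈ -11.5690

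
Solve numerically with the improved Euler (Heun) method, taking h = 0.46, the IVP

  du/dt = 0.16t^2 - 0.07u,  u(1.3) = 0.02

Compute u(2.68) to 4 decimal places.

Heun: k1 = f(t_n, u_n); k2 = f(t_n + h, u_n + h·k1); u_{n+1} = u_n + (h/2)·(k1 + k2).
t=1.300000, u=0.020000:
  k1 = f(1.300000, 0.020000) = 0.269000
  k2 = f(1.760000, 0.143740) = 0.485554
  u ← 0.020000 + (0.46/2)·(0.269000 + 0.485554) = 0.193547
t=1.760000, u=0.193547:
  k1 = f(1.760000, 0.193547) = 0.482068
  k2 = f(2.220000, 0.415299) = 0.759473
  u ← 0.193547 + (0.46/2)·(0.482068 + 0.759473) = 0.479102
t=2.220000, u=0.479102:
  k1 = f(2.220000, 0.479102) = 0.755007
  k2 = f(2.680000, 0.826405) = 1.091336
  u ← 0.479102 + (0.46/2)·(0.755007 + 1.091336) = 0.903761
u(2.68) ≈ 0.9038

0.9038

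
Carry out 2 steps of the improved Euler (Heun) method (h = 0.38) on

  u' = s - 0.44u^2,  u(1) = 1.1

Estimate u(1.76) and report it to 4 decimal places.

1.5658

Heun: k1 = f(s_n, u_n); k2 = f(s_n + h, u_n + h·k1); u_{n+1} = u_n + (h/2)·(k1 + k2).
s=1.000000, u=1.100000:
  k1 = f(1.000000, 1.100000) = 0.467600
  k2 = f(1.380000, 1.277688) = 0.661706
  u ← 1.100000 + (0.38/2)·(0.467600 + 0.661706) = 1.314568
s=1.380000, u=1.314568:
  k1 = f(1.380000, 1.314568) = 0.619641
  k2 = f(1.760000, 1.550032) = 0.702857
  u ← 1.314568 + (0.38/2)·(0.619641 + 0.702857) = 1.565843
u(1.76) ≈ 1.5658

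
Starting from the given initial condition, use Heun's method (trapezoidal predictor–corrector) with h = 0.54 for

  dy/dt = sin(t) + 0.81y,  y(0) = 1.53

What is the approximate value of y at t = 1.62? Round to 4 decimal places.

7.1219

Heun: k1 = f(t_n, y_n); k2 = f(t_n + h, y_n + h·k1); y_{n+1} = y_n + (h/2)·(k1 + k2).
t=0.000000, y=1.530000:
  k1 = f(0.000000, 1.530000) = 1.239300
  k2 = f(0.540000, 2.199222) = 2.295506
  y ← 1.530000 + (0.54/2)·(1.239300 + 2.295506) = 2.484398
t=0.540000, y=2.484398:
  k1 = f(0.540000, 2.484398) = 2.526498
  k2 = f(1.080000, 3.848707) = 3.999410
  y ← 2.484398 + (0.54/2)·(2.526498 + 3.999410) = 4.246393
t=1.080000, y=4.246393:
  k1 = f(1.080000, 4.246393) = 4.321536
  k2 = f(1.620000, 6.580022) = 6.328608
  y ← 4.246393 + (0.54/2)·(4.321536 + 6.328608) = 7.121932
y(1.62) ≈ 7.1219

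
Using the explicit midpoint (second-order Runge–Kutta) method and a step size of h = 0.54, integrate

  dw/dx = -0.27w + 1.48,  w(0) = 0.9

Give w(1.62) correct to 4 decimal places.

2.5180

Midpoint: k1 = f(x_n, w_n); k2 = f(x_n + h/2, w_n + (h/2)·k1); w_{n+1} = w_n + h·k2.
x=0.000000, w=0.900000:
  k1 = f(0.000000, 0.900000) = 1.237000
  k2 = f(0.270000, 1.233990) = 1.146823
  w ← 0.900000 + 0.54·1.146823 = 1.519284
x=0.540000, w=1.519284:
  k1 = f(0.540000, 1.519284) = 1.069793
  k2 = f(0.810000, 1.808128) = 0.991805
  w ← 1.519284 + 0.54·0.991805 = 2.054859
x=1.080000, w=2.054859:
  k1 = f(1.080000, 2.054859) = 0.925188
  k2 = f(1.350000, 2.304660) = 0.857742
  w ← 2.054859 + 0.54·0.857742 = 2.518040
w(1.62) ≈ 2.5180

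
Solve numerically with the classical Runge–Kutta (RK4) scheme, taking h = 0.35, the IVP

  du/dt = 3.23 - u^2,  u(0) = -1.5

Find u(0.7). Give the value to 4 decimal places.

0.0906

RK4: k1 = f(t_n, u_n); k2 = f(t_n + h/2, u_n + (h/2)·k1); k3 = f(t_n + h/2, u_n + (h/2)·k2); k4 = f(t_n + h, u_n + h·k3); u_{n+1} = u_n + (h/6)·(k1 + 2k2 + 2k3 + k4).
t=0.000000, u=-1.500000:
  k1 = f(0.000000, -1.500000) = 0.980000
  k2 = f(0.175000, -1.328500) = 1.465088
  k3 = f(0.175000, -1.243610) = 1.683435
  k4 = f(0.350000, -0.910798) = 2.400447
  u ← -1.500000 + (0.35/6)·(k1 + 2k2 + 2k3 + k4) = -0.935480
t=0.350000, u=-0.935480:
  k1 = f(0.350000, -0.935480) = 2.354878
  k2 = f(0.525000, -0.523376) = 2.956078
  k3 = f(0.525000, -0.418166) = 3.055137
  k4 = f(0.700000, 0.133818) = 3.212093
  u ← -0.935480 + (0.35/6)·(k1 + 2k2 + 2k3 + k4) = 0.090569
u(0.7) ≈ 0.0906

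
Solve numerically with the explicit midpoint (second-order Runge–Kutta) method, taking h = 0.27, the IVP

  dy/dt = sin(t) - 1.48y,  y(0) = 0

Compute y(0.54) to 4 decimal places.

0.1167

Midpoint: k1 = f(t_n, y_n); k2 = f(t_n + h/2, y_n + (h/2)·k1); y_{n+1} = y_n + h·k2.
t=0.000000, y=0.000000:
  k1 = f(0.000000, 0.000000) = 0.000000
  k2 = f(0.135000, 0.000000) = 0.134590
  y ← 0.000000 + 0.27·0.134590 = 0.036339
t=0.270000, y=0.036339:
  k1 = f(0.270000, 0.036339) = 0.212949
  k2 = f(0.405000, 0.065088) = 0.297689
  y ← 0.036339 + 0.27·0.297689 = 0.116715
y(0.54) ≈ 0.1167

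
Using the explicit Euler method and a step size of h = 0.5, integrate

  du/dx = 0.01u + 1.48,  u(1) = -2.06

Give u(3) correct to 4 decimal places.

Euler: u_{n+1} = u_n + h·f(x_n, u_n).
x=1.000000, u=-2.060000: f=1.459400 → u ← -2.060000 + 0.5·1.459400 = -1.330300
x=1.500000, u=-1.330300: f=1.466697 → u ← -1.330300 + 0.5·1.466697 = -0.596952
x=2.000000, u=-0.596952: f=1.474030 → u ← -0.596952 + 0.5·1.474030 = 0.140064
x=2.500000, u=0.140064: f=1.481401 → u ← 0.140064 + 0.5·1.481401 = 0.880764
u(3) ≈ 0.8808

0.8808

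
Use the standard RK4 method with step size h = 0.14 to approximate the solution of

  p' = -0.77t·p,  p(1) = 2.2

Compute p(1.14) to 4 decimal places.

RK4: k1 = f(t_n, p_n); k2 = f(t_n + h/2, p_n + (h/2)·k1); k3 = f(t_n + h/2, p_n + (h/2)·k2); k4 = f(t_n + h, p_n + h·k3); p_{n+1} = p_n + (h/6)·(k1 + 2k2 + 2k3 + k4).
t=1.000000, p=2.200000:
  k1 = f(1.000000, 2.200000) = -1.694000
  k2 = f(1.070000, 2.081420) = -1.714882
  k3 = f(1.070000, 2.079958) = -1.713678
  k4 = f(1.140000, 1.960085) = -1.720563
  p ← 2.200000 + (0.14/6)·(k1 + 2k2 + 2k3 + k4) = 1.960327
p(1.14) ≈ 1.9603

1.9603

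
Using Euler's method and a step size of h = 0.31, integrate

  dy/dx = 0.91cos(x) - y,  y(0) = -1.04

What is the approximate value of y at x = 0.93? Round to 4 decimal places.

Euler: y_{n+1} = y_n + h·f(x_n, y_n).
x=0.000000, y=-1.040000: f=1.950000 → y ← -1.040000 + 0.31·1.950000 = -0.435500
x=0.310000, y=-0.435500: f=1.302124 → y ← -0.435500 + 0.31·1.302124 = -0.031842
x=0.620000, y=-0.031842: f=0.772471 → y ← -0.031842 + 0.31·0.772471 = 0.207624
y(0.93) ≈ 0.2076

0.2076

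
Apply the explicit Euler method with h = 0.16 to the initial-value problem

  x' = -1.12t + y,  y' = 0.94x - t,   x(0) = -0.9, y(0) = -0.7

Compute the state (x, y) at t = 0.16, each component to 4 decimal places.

-1.0120, -0.8354

Euler on (x,y): x_{n+1} = x_n + h·x', y_{n+1} = y_n + h·y'.
0.000000: (-0.900000, -0.700000); f=(-0.700000, -0.846000) → (-1.012000, -0.835360)
(x(0.16), y(0.16)) ≈ (-1.0120, -0.8354)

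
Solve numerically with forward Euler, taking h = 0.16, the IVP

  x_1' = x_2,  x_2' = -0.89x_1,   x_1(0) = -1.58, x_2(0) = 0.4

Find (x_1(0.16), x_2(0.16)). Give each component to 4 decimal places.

-1.5160, 0.6250

Euler on (x_1,x_2): x_1_{n+1} = x_1_n + h·x_1', x_2_{n+1} = x_2_n + h·x_2'.
0.000000: (-1.580000, 0.400000); f=(0.400000, 1.406200) → (-1.516000, 0.624992)
(x_1(0.16), x_2(0.16)) ≈ (-1.5160, 0.6250)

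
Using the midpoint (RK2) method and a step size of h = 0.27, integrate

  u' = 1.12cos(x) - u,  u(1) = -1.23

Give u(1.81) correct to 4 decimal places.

-0.4955

Midpoint: k1 = f(x_n, u_n); k2 = f(x_n + h/2, u_n + (h/2)·k1); u_{n+1} = u_n + h·k2.
x=1.000000, u=-1.230000:
  k1 = f(1.000000, -1.230000) = 1.835139
  k2 = f(1.135000, -0.982256) = 1.455045
  u ← -1.230000 + 0.27·1.455045 = -0.837138
x=1.270000, u=-0.837138:
  k1 = f(1.270000, -0.837138) = 1.168973
  k2 = f(1.405000, -0.679327) = 0.864169
  u ← -0.837138 + 0.27·0.864169 = -0.603812
x=1.540000, u=-0.603812:
  k1 = f(1.540000, -0.603812) = 0.638299
  k2 = f(1.675000, -0.517642) = 0.401145
  u ← -0.603812 + 0.27·0.401145 = -0.495503
u(1.81) ≈ -0.4955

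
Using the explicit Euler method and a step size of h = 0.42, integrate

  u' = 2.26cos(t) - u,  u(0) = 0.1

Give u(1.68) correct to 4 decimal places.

1.1458

Euler: u_{n+1} = u_n + h·f(t_n, u_n).
t=0.000000, u=0.100000: f=2.160000 → u ← 0.100000 + 0.42·2.160000 = 1.007200
t=0.420000, u=1.007200: f=1.056381 → u ← 1.007200 + 0.42·1.056381 = 1.450880
t=0.840000, u=1.450880: f=0.057586 → u ← 1.450880 + 0.42·0.057586 = 1.475066
t=1.260000, u=1.475066: f=-0.783920 → u ← 1.475066 + 0.42·(-0.783920) = 1.145820
u(1.68) ≈ 1.1458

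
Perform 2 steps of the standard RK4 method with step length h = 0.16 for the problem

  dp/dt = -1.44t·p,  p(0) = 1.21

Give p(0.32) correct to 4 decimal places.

RK4: k1 = f(t_n, p_n); k2 = f(t_n + h/2, p_n + (h/2)·k1); k3 = f(t_n + h/2, p_n + (h/2)·k2); k4 = f(t_n + h, p_n + h·k3); p_{n+1} = p_n + (h/6)·(k1 + 2k2 + 2k3 + k4).
t=0.000000, p=1.210000:
  k1 = f(0.000000, 1.210000) = 0.000000
  k2 = f(0.080000, 1.210000) = -0.139392
  k3 = f(0.080000, 1.198849) = -0.138107
  k4 = f(0.160000, 1.187903) = -0.273693
  p ← 1.210000 + (0.16/6)·(k1 + 2k2 + 2k3 + k4) = 1.187902
t=0.160000, p=1.187902:
  k1 = f(0.160000, 1.187902) = -0.273693
  k2 = f(0.240000, 1.166006) = -0.402972
  k3 = f(0.240000, 1.155664) = -0.399397
  k4 = f(0.320000, 1.123998) = -0.517938
  p ← 1.187902 + (0.16/6)·(k1 + 2k2 + 2k3 + k4) = 1.123998
p(0.32) ≈ 1.1240

1.1240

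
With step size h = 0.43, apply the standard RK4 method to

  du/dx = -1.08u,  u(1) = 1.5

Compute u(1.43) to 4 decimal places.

0.9430

RK4: k1 = f(x_n, u_n); k2 = f(x_n + h/2, u_n + (h/2)·k1); k3 = f(x_n + h/2, u_n + (h/2)·k2); k4 = f(x_n + h, u_n + h·k3); u_{n+1} = u_n + (h/6)·(k1 + 2k2 + 2k3 + k4).
x=1.000000, u=1.500000:
  k1 = f(1.000000, 1.500000) = -1.620000
  k2 = f(1.215000, 1.151700) = -1.243836
  k3 = f(1.215000, 1.232575) = -1.331181
  k4 = f(1.430000, 0.927592) = -1.001799
  u ← 1.500000 + (0.43/6)·(k1 + 2k2 + 2k3 + k4) = 0.943019
u(1.43) ≈ 0.9430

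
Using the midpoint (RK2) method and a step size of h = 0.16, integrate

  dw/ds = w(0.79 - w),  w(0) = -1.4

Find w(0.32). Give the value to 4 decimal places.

Midpoint: k1 = f(s_n, w_n); k2 = f(s_n + h/2, w_n + (h/2)·k1); w_{n+1} = w_n + h·k2.
s=0.000000, w=-1.400000:
  k1 = f(0.000000, -1.400000) = -3.066000
  k2 = f(0.080000, -1.645280) = -4.006717
  w ← -1.400000 + 0.16·(-4.006717) = -2.041075
s=0.160000, w=-2.041075:
  k1 = f(0.160000, -2.041075) = -5.778435
  k2 = f(0.240000, -2.503350) = -8.244406
  w ← -2.041075 + 0.16·(-8.244406) = -3.360180
w(0.32) ≈ -3.3602

-3.3602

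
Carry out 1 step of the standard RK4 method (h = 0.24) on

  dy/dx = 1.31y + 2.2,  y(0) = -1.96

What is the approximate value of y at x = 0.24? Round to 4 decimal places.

-2.0637

RK4: k1 = f(x_n, y_n); k2 = f(x_n + h/2, y_n + (h/2)·k1); k3 = f(x_n + h/2, y_n + (h/2)·k2); k4 = f(x_n + h, y_n + h·k3); y_{n+1} = y_n + (h/6)·(k1 + 2k2 + 2k3 + k4).
x=0.000000, y=-1.960000:
  k1 = f(0.000000, -1.960000) = -0.367600
  k2 = f(0.120000, -2.004112) = -0.425387
  k3 = f(0.120000, -2.011046) = -0.434471
  k4 = f(0.240000, -2.064273) = -0.504198
  y ← -1.960000 + (0.24/6)·(k1 + 2k2 + 2k3 + k4) = -2.063661
y(0.24) ≈ -2.0637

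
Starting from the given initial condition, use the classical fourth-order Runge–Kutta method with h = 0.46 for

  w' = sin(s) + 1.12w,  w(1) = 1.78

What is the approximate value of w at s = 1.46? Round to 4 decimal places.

3.5369

RK4: k1 = f(s_n, w_n); k2 = f(s_n + h/2, w_n + (h/2)·k1); k3 = f(s_n + h/2, w_n + (h/2)·k2); k4 = f(s_n + h, w_n + h·k3); w_{n+1} = w_n + (h/6)·(k1 + 2k2 + 2k3 + k4).
s=1.000000, w=1.780000:
  k1 = f(1.000000, 1.780000) = 2.835071
  k2 = f(1.230000, 2.432066) = 3.666403
  k3 = f(1.230000, 2.623273) = 3.880554
  k4 = f(1.460000, 3.565055) = 4.986730
  w ← 1.780000 + (0.46/6)·(k1 + 2k2 + 2k3 + k4) = 3.536872
w(1.46) ≈ 3.5369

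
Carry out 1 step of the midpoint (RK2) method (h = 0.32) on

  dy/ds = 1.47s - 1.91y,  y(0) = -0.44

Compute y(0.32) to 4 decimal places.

Midpoint: k1 = f(s_n, y_n); k2 = f(s_n + h/2, y_n + (h/2)·k1); y_{n+1} = y_n + h·k2.
s=0.000000, y=-0.440000:
  k1 = f(0.000000, -0.440000) = 0.840400
  k2 = f(0.160000, -0.305536) = 0.818774
  y ← -0.440000 + 0.32·0.818774 = -0.177992
y(0.32) ≈ -0.1780

-0.1780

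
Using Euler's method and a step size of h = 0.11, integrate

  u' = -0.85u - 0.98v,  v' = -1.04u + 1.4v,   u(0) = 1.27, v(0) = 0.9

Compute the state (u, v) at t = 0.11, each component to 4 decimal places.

1.0542, 0.8933

Euler on (u,v): u_{n+1} = u_n + h·u', v_{n+1} = v_n + h·v'.
0.000000: (1.270000, 0.900000); f=(-1.961500, -0.060800) → (1.054235, 0.893312)
(u(0.11), v(0.11)) ≈ (1.0542, 0.8933)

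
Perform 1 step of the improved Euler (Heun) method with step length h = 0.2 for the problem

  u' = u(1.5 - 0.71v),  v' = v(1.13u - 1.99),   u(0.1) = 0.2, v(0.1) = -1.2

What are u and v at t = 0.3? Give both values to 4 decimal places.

0.3074, -0.8596

Heun on (u,v): k1 = f(t_n, state_n); k2 = f(t_n + h, state_n + h·k1); state_{n+1} = state_n + (h/2)·(k1 + k2).
0.100000: (0.200000, -1.200000)
  k1 = (0.470400, 2.116800)
  predictor → (0.294080, -0.776640)
  k2 = (0.603280, 1.287428)
  → (0.307368, -0.859577)
(u(0.3), v(0.3)) ≈ (0.3074, -0.8596)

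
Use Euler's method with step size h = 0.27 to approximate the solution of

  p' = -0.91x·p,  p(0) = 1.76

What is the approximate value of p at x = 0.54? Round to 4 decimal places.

Euler: p_{n+1} = p_n + h·f(x_n, p_n).
x=0.000000, p=1.760000: f=0.000000 → p ← 1.760000 + 0.27·0.000000 = 1.760000
x=0.270000, p=1.760000: f=-0.432432 → p ← 1.760000 + 0.27·(-0.432432) = 1.643243
p(0.54) ≈ 1.6432

1.6432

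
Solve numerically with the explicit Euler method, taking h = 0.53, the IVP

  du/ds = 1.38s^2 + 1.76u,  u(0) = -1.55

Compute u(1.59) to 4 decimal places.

Euler: u_{n+1} = u_n + h·f(s_n, u_n).
s=0.000000, u=-1.550000: f=-2.728000 → u ← -1.550000 + 0.53·(-2.728000) = -2.995840
s=0.530000, u=-2.995840: f=-4.885036 → u ← -2.995840 + 0.53·(-4.885036) = -5.584909
s=1.060000, u=-5.584909: f=-8.278872 → u ← -5.584909 + 0.53·(-8.278872) = -9.972712
u(1.59) ≈ -9.9727

-9.9727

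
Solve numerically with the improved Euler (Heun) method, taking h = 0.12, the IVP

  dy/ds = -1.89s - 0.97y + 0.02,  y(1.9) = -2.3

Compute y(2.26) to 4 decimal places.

-2.8169

Heun: k1 = f(s_n, y_n); k2 = f(s_n + h, y_n + h·k1); y_{n+1} = y_n + (h/2)·(k1 + k2).
s=1.900000, y=-2.300000:
  k1 = f(1.900000, -2.300000) = -1.340000
  k2 = f(2.020000, -2.460800) = -1.410824
  y ← -2.300000 + (0.12/2)·(-1.340000 + (-1.410824)) = -2.465049
s=2.020000, y=-2.465049:
  k1 = f(2.020000, -2.465049) = -1.406702
  k2 = f(2.140000, -2.633854) = -1.469762
  y ← -2.465049 + (0.12/2)·(-1.406702 + (-1.469762)) = -2.637637
s=2.140000, y=-2.637637:
  k1 = f(2.140000, -2.637637) = -1.466092
  k2 = f(2.260000, -2.813568) = -1.522239
  y ← -2.637637 + (0.12/2)·(-1.466092 + (-1.522239)) = -2.816937
y(2.26) ≈ -2.8169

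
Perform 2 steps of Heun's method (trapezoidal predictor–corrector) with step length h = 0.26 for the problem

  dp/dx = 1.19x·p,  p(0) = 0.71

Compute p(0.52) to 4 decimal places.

Heun: k1 = f(x_n, p_n); k2 = f(x_n + h, p_n + h·k1); p_{n+1} = p_n + (h/2)·(k1 + k2).
x=0.000000, p=0.710000:
  k1 = f(0.000000, 0.710000) = 0.000000
  k2 = f(0.260000, 0.710000) = 0.219674
  p ← 0.710000 + (0.26/2)·(0.000000 + 0.219674) = 0.738558
x=0.260000, p=0.738558:
  k1 = f(0.260000, 0.738558) = 0.228510
  k2 = f(0.520000, 0.797970) = 0.493784
  p ← 0.738558 + (0.26/2)·(0.228510 + 0.493784) = 0.832456
p(0.52) ≈ 0.8325

0.8325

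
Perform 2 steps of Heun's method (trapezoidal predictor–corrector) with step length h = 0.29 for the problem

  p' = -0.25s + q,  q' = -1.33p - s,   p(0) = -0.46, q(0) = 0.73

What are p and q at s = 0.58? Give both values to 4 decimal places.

-0.0247, 0.7462

Heun on (p,q): k1 = f(s_n, state_n); k2 = f(s_n + h, state_n + h·k1); state_{n+1} = state_n + (h/2)·(k1 + k2).
0.000000: (-0.460000, 0.730000)
  k1 = (0.730000, 0.611800)
  predictor → (-0.248300, 0.907422)
  k2 = (0.834922, 0.040239)
  → (-0.233086, 0.824546)
0.290000: (-0.233086, 0.824546)
  k1 = (0.752046, 0.020005)
  predictor → (-0.014993, 0.830347)
  k2 = (0.685347, -0.560059)
  → (-0.024664, 0.746238)
(p(0.58), q(0.58)) ≈ (-0.0247, 0.7462)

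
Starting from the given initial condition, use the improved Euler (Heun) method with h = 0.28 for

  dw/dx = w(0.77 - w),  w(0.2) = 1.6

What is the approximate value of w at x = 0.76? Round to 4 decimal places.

1.1739

Heun: k1 = f(x_n, w_n); k2 = f(x_n + h, w_n + h·k1); w_{n+1} = w_n + (h/2)·(k1 + k2).
x=0.200000, w=1.600000:
  k1 = f(0.200000, 1.600000) = -1.328000
  k2 = f(0.480000, 1.228160) = -0.562694
  w ← 1.600000 + (0.28/2)·(-1.328000 + (-0.562694)) = 1.335303
x=0.480000, w=1.335303:
  k1 = f(0.480000, 1.335303) = -0.754851
  k2 = f(0.760000, 1.123945) = -0.397814
  w ← 1.335303 + (0.28/2)·(-0.754851 + (-0.397814)) = 1.173930
w(0.76) ≈ 1.1739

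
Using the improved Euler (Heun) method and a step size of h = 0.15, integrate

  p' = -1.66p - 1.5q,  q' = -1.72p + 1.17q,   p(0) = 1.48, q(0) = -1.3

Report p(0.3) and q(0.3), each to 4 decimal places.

1.6254, -2.7517

Heun on (p,q): k1 = f(t_n, state_n); k2 = f(t_n + h, state_n + h·k1); state_{n+1} = state_n + (h/2)·(k1 + k2).
0.000000: (1.480000, -1.300000)
  k1 = (-0.506800, -4.066600)
  predictor → (1.403980, -1.909990)
  k2 = (0.534378, -4.649534)
  → (1.482068, -1.953710)
0.150000: (1.482068, -1.953710)
  k1 = (0.470332, -4.834998)
  predictor → (1.552618, -2.678960)
  k2 = (1.441094, -5.804886)
  → (1.625425, -2.751701)
(p(0.3), q(0.3)) ≈ (1.6254, -2.7517)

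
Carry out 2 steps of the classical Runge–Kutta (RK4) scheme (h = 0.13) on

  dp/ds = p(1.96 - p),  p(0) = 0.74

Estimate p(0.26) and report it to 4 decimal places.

RK4: k1 = f(s_n, p_n); k2 = f(s_n + h/2, p_n + (h/2)·k1); k3 = f(s_n + h/2, p_n + (h/2)·k2); k4 = f(s_n + h, p_n + h·k3); p_{n+1} = p_n + (h/6)·(k1 + 2k2 + 2k3 + k4).
s=0.000000, p=0.740000:
  k1 = f(0.000000, 0.740000) = 0.902800
  k2 = f(0.065000, 0.798682) = 0.927524
  k3 = f(0.065000, 0.800289) = 0.928104
  k4 = f(0.130000, 0.860654) = 0.946156
  p ← 0.740000 + (0.13/6)·(k1 + 2k2 + 2k3 + k4) = 0.860471
s=0.130000, p=0.860471:
  k1 = f(0.130000, 0.860471) = 0.946113
  k2 = f(0.195000, 0.921969) = 0.957032
  k3 = f(0.195000, 0.922678) = 0.957114
  k4 = f(0.260000, 0.984896) = 0.960376
  p ← 0.860471 + (0.13/6)·(k1 + 2k2 + 2k3 + k4) = 0.984725
p(0.26) ≈ 0.9847

0.9847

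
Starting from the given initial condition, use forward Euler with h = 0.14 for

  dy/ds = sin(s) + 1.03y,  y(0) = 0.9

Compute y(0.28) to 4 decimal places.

Euler: y_{n+1} = y_n + h·f(s_n, y_n).
s=0.000000, y=0.900000: f=0.927000 → y ← 0.900000 + 0.14·0.927000 = 1.029780
s=0.140000, y=1.029780: f=1.200217 → y ← 1.029780 + 0.14·1.200217 = 1.197810
y(0.28) ≈ 1.1978

1.1978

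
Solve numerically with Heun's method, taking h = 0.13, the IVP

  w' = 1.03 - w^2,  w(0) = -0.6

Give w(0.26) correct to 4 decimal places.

Heun: k1 = f(x_n, w_n); k2 = f(x_n + h, w_n + h·k1); w_{n+1} = w_n + (h/2)·(k1 + k2).
x=0.000000, w=-0.600000:
  k1 = f(0.000000, -0.600000) = 0.670000
  k2 = f(0.130000, -0.512900) = 0.766934
  w ← -0.600000 + (0.13/2)·(0.670000 + 0.766934) = -0.506599
x=0.130000, w=-0.506599:
  k1 = f(0.130000, -0.506599) = 0.773357
  k2 = f(0.260000, -0.406063) = 0.865113
  w ← -0.506599 + (0.13/2)·(0.773357 + 0.865113) = -0.400099
w(0.26) ≈ -0.4001

-0.4001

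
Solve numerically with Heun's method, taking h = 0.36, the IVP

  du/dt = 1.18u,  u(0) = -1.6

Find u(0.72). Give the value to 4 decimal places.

Heun: k1 = f(t_n, u_n); k2 = f(t_n + h, u_n + h·k1); u_{n+1} = u_n + (h/2)·(k1 + k2).
t=0.000000, u=-1.600000:
  k1 = f(0.000000, -1.600000) = -1.888000
  k2 = f(0.360000, -2.279680) = -2.690022
  u ← -1.600000 + (0.36/2)·(-1.888000 + (-2.690022)) = -2.424044
t=0.360000, u=-2.424044:
  k1 = f(0.360000, -2.424044) = -2.860372
  k2 = f(0.720000, -3.453778) = -4.075458
  u ← -2.424044 + (0.36/2)·(-2.860372 + (-4.075458)) = -3.672493
u(0.72) ≈ -3.6725

-3.6725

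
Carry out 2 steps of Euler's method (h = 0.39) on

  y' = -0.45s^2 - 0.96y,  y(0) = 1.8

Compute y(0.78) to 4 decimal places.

0.6778

Euler: y_{n+1} = y_n + h·f(s_n, y_n).
s=0.000000, y=1.800000: f=-1.728000 → y ← 1.800000 + 0.39·(-1.728000) = 1.126080
s=0.390000, y=1.126080: f=-1.149482 → y ← 1.126080 + 0.39·(-1.149482) = 0.677782
y(0.78) ≈ 0.6778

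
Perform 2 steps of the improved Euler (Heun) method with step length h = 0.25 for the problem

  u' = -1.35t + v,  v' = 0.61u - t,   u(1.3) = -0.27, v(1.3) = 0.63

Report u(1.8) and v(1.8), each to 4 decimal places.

Heun on (u,v): k1 = f(t_n, state_n); k2 = f(t_n + h, state_n + h·k1); state_{n+1} = state_n + (h/2)·(k1 + k2).
1.300000: (-0.270000, 0.630000)
  k1 = (-1.125000, -1.464700)
  predictor → (-0.551250, 0.263825)
  k2 = (-1.828675, -1.886262)
  → (-0.639209, 0.211130)
1.550000: (-0.639209, 0.211130)
  k1 = (-1.881370, -1.939918)
  predictor → (-1.109552, -0.273850)
  k2 = (-2.703850, -2.476827)
  → (-1.212362, -0.340963)
(u(1.8), v(1.8)) ≈ (-1.2124, -0.3410)

-1.2124, -0.3410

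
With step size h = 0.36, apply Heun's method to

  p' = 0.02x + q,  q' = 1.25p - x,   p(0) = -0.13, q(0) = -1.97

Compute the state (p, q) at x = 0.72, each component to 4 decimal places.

-1.7476, -3.0110

Heun on (p,q): k1 = f(x_n, state_n); k2 = f(x_n + h, state_n + h·k1); state_{n+1} = state_n + (h/2)·(k1 + k2).
0.000000: (-0.130000, -1.970000)
  k1 = (-1.970000, -0.162500)
  predictor → (-0.839200, -2.028500)
  k2 = (-2.021300, -1.409000)
  → (-0.848434, -2.252870)
0.360000: (-0.848434, -2.252870)
  k1 = (-2.245670, -1.420542)
  predictor → (-1.656875, -2.764265)
  k2 = (-2.749865, -2.791094)
  → (-1.747630, -3.010965)
(p(0.72), q(0.72)) ≈ (-1.7476, -3.0110)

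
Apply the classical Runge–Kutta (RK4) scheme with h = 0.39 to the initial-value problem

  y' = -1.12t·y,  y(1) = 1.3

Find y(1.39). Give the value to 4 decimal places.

RK4: k1 = f(t_n, y_n); k2 = f(t_n + h/2, y_n + (h/2)·k1); k3 = f(t_n + h/2, y_n + (h/2)·k2); k4 = f(t_n + h, y_n + h·k3); y_{n+1} = y_n + (h/6)·(k1 + 2k2 + 2k3 + k4).
t=1.000000, y=1.300000:
  k1 = f(1.000000, 1.300000) = -1.456000
  k2 = f(1.195000, 1.016080) = -1.359921
  k3 = f(1.195000, 1.034815) = -1.384997
  k4 = f(1.390000, 0.759851) = -1.182936
  y ← 1.300000 + (0.39/6)·(k1 + 2k2 + 2k3 + k4) = 0.771630
y(1.39) ≈ 0.7716

0.7716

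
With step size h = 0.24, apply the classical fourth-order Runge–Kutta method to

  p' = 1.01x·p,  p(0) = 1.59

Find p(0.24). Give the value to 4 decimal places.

RK4: k1 = f(x_n, p_n); k2 = f(x_n + h/2, p_n + (h/2)·k1); k3 = f(x_n + h/2, p_n + (h/2)·k2); k4 = f(x_n + h, p_n + h·k3); p_{n+1} = p_n + (h/6)·(k1 + 2k2 + 2k3 + k4).
x=0.000000, p=1.590000:
  k1 = f(0.000000, 1.590000) = 0.000000
  k2 = f(0.120000, 1.590000) = 0.192708
  k3 = f(0.120000, 1.613125) = 0.195511
  k4 = f(0.240000, 1.636923) = 0.396790
  p ← 1.590000 + (0.24/6)·(k1 + 2k2 + 2k3 + k4) = 1.636929
p(0.24) ≈ 1.6369

1.6369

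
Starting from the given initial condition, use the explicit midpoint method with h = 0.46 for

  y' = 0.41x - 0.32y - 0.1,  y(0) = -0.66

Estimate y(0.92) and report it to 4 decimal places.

-0.4105

Midpoint: k1 = f(x_n, y_n); k2 = f(x_n + h/2, y_n + (h/2)·k1); y_{n+1} = y_n + h·k2.
x=0.000000, y=-0.660000:
  k1 = f(0.000000, -0.660000) = 0.111200
  k2 = f(0.230000, -0.634424) = 0.197316
  y ← -0.660000 + 0.46·0.197316 = -0.569235
x=0.460000, y=-0.569235:
  k1 = f(0.460000, -0.569235) = 0.270755
  k2 = f(0.690000, -0.506961) = 0.345128
  y ← -0.569235 + 0.46·0.345128 = -0.410476
y(0.92) ≈ -0.4105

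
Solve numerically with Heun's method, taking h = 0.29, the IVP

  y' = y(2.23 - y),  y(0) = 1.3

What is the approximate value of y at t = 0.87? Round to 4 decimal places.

2.0035

Heun: k1 = f(t_n, y_n); k2 = f(t_n + h, y_n + h·k1); y_{n+1} = y_n + (h/2)·(k1 + k2).
t=0.000000, y=1.300000:
  k1 = f(0.000000, 1.300000) = 1.209000
  k2 = f(0.290000, 1.650610) = 0.956347
  y ← 1.300000 + (0.29/2)·(1.209000 + 0.956347) = 1.613975
t=0.290000, y=1.613975:
  k1 = f(0.290000, 1.613975) = 0.994249
  k2 = f(0.580000, 1.902307) = 0.623372
  y ← 1.613975 + (0.29/2)·(0.994249 + 0.623372) = 1.848530
t=0.580000, y=1.848530:
  k1 = f(0.580000, 1.848530) = 0.705158
  k2 = f(0.870000, 2.053026) = 0.363332
  y ← 1.848530 + (0.29/2)·(0.705158 + 0.363332) = 2.003461
y(0.87) ≈ 2.0035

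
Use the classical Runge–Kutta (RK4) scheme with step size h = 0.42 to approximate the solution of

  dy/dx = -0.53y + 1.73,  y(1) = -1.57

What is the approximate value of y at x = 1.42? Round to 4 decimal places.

RK4: k1 = f(x_n, y_n); k2 = f(x_n + h/2, y_n + (h/2)·k1); k3 = f(x_n + h/2, y_n + (h/2)·k2); k4 = f(x_n + h, y_n + h·k3); y_{n+1} = y_n + (h/6)·(k1 + 2k2 + 2k3 + k4).
x=1.000000, y=-1.570000:
  k1 = f(1.000000, -1.570000) = 2.562100
  k2 = f(1.210000, -1.031959) = 2.276938
  k3 = f(1.210000, -1.091843) = 2.308677
  k4 = f(1.420000, -0.600356) = 2.048189
  y ← -1.570000 + (0.42/6)·(k1 + 2k2 + 2k3 + k4) = -0.605294
y(1.42) ≈ -0.6053

-0.6053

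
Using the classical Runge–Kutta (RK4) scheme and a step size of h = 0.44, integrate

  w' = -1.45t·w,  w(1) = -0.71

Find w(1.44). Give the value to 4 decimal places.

-0.3271

RK4: k1 = f(t_n, w_n); k2 = f(t_n + h/2, w_n + (h/2)·k1); k3 = f(t_n + h/2, w_n + (h/2)·k2); k4 = f(t_n + h, w_n + h·k3); w_{n+1} = w_n + (h/6)·(k1 + 2k2 + 2k3 + k4).
t=1.000000, w=-0.710000:
  k1 = f(1.000000, -0.710000) = 1.029500
  k2 = f(1.220000, -0.483510) = 0.855329
  k3 = f(1.220000, -0.521828) = 0.923113
  k4 = f(1.440000, -0.303830) = 0.634398
  w ← -0.710000 + (0.44/6)·(k1 + 2k2 + 2k3 + k4) = -0.327143
w(1.44) ≈ -0.3271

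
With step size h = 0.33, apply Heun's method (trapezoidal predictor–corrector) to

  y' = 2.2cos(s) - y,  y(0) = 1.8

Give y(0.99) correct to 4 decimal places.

1.7580

Heun: k1 = f(s_n, y_n); k2 = f(s_n + h, y_n + h·k1); y_{n+1} = y_n + (h/2)·(k1 + k2).
s=0.000000, y=1.800000:
  k1 = f(0.000000, 1.800000) = 0.400000
  k2 = f(0.330000, 1.932000) = 0.149293
  y ← 1.800000 + (0.33/2)·(0.400000 + 0.149293) = 1.890633
s=0.330000, y=1.890633:
  k1 = f(0.330000, 1.890633) = 0.190660
  k2 = f(0.660000, 1.953551) = -0.215568
  y ← 1.890633 + (0.33/2)·(0.190660 + (-0.215568)) = 1.886523
s=0.660000, y=1.886523:
  k1 = f(0.660000, 1.886523) = -0.148541
  k2 = f(0.990000, 1.837505) = -0.630387
  y ← 1.886523 + (0.33/2)·(-0.148541 + (-0.630387)) = 1.758000
y(0.99) ≈ 1.7580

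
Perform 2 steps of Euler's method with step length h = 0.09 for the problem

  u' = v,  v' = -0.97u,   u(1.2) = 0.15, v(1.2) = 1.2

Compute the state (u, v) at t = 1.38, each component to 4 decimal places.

Euler on (u,v): u_{n+1} = u_n + h·u', v_{n+1} = v_n + h·v'.
1.200000: (0.150000, 1.200000); f=(1.200000, -0.145500) → (0.258000, 1.186905)
1.290000: (0.258000, 1.186905); f=(1.186905, -0.250260) → (0.364821, 1.164382)
(u(1.38), v(1.38)) ≈ (0.3648, 1.1644)

0.3648, 1.1644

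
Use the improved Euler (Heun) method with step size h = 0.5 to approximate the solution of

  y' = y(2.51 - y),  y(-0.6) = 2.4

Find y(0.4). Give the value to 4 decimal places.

2.4793

Heun: k1 = f(s_n, y_n); k2 = f(s_n + h, y_n + h·k1); y_{n+1} = y_n + (h/2)·(k1 + k2).
s=-0.600000, y=2.400000:
  k1 = f(-0.600000, 2.400000) = 0.264000
  k2 = f(-0.100000, 2.532000) = -0.055704
  y ← 2.400000 + (0.5/2)·(0.264000 + (-0.055704)) = 2.452074
s=-0.100000, y=2.452074:
  k1 = f(-0.100000, 2.452074) = 0.142039
  k2 = f(0.400000, 2.523093) = -0.033036
  y ← 2.452074 + (0.5/2)·(0.142039 + (-0.033036)) = 2.479325
y(0.4) ≈ 2.4793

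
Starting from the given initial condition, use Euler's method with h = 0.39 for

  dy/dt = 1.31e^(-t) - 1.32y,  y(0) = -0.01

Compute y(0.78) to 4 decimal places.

Euler: y_{n+1} = y_n + h·f(t_n, y_n).
t=0.000000, y=-0.010000: f=1.323200 → y ← -0.010000 + 0.39·1.323200 = 0.506048
t=0.390000, y=0.506048: f=0.218961 → y ← 0.506048 + 0.39·0.218961 = 0.591443
y(0.78) ≈ 0.5914

0.5914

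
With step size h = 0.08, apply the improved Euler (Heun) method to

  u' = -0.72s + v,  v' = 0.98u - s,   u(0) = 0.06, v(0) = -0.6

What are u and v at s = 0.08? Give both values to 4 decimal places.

0.0099, -0.6004

Heun on (u,v): k1 = f(s_n, state_n); k2 = f(s_n + h, state_n + h·k1); state_{n+1} = state_n + (h/2)·(k1 + k2).
0.000000: (0.060000, -0.600000)
  k1 = (-0.600000, 0.058800)
  predictor → (0.012000, -0.595296)
  k2 = (-0.652896, -0.068240)
  → (0.009884, -0.600378)
(u(0.08), v(0.08)) ≈ (0.0099, -0.6004)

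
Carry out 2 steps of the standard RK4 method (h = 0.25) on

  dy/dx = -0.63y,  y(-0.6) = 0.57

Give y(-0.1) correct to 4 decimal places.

RK4: k1 = f(x_n, y_n); k2 = f(x_n + h/2, y_n + (h/2)·k1); k3 = f(x_n + h/2, y_n + (h/2)·k2); k4 = f(x_n + h, y_n + h·k3); y_{n+1} = y_n + (h/6)·(k1 + 2k2 + 2k3 + k4).
x=-0.600000, y=0.570000:
  k1 = f(-0.600000, 0.570000) = -0.359100
  k2 = f(-0.475000, 0.525112) = -0.330821
  k3 = f(-0.475000, 0.528647) = -0.333048
  k4 = f(-0.350000, 0.486738) = -0.306645
  y ← 0.570000 + (0.25/6)·(k1 + 2k2 + 2k3 + k4) = 0.486938
x=-0.350000, y=0.486938:
  k1 = f(-0.350000, 0.486938) = -0.306771
  k2 = f(-0.225000, 0.448592) = -0.282613
  k3 = f(-0.225000, 0.451612) = -0.284515
  k4 = f(-0.100000, 0.415809) = -0.261960
  y ← 0.486938 + (0.25/6)·(k1 + 2k2 + 2k3 + k4) = 0.415980
y(-0.1) ≈ 0.4160

0.4160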